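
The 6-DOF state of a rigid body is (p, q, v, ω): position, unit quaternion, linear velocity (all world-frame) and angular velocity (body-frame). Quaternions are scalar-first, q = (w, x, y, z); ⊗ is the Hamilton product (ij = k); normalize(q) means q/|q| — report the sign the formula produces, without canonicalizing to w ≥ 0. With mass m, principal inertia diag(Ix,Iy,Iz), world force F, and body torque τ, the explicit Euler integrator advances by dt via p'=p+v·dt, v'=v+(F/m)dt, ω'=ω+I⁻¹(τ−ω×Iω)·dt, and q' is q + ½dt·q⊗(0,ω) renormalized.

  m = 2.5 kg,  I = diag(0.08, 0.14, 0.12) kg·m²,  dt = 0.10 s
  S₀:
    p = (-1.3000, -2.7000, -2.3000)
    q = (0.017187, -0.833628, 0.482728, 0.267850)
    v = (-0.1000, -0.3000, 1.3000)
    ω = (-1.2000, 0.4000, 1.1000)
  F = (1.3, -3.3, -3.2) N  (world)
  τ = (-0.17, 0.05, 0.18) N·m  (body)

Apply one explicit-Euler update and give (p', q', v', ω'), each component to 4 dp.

a = (0.5200, -1.3200, -1.2800)
new position p' = (-1.3100, -2.7300, -2.1700)
v + (F/m)dt = (-0.0480, -0.4320, 1.1720)
α = I⁻¹(τ − ω×Iω) = (-2.0150, -0.0200, 1.7400)
ω' = ω + α·dt = (-1.4015, 0.3980, 1.2740)
2q̇ = q⊗(0,ω) = (-1.4880798, 0.4032364, 0.6024456, 0.2647281)
q + ½dt·q⊗(0,ω), renormalized = (-0.0570, -0.8106, 0.5111, 0.2801)

p' = (-1.3100, -2.7300, -2.1700)
q' = (-0.0570, -0.8106, 0.5111, 0.2801)
v' = (-0.0480, -0.4320, 1.1720)
ω' = (-1.4015, 0.3980, 1.2740)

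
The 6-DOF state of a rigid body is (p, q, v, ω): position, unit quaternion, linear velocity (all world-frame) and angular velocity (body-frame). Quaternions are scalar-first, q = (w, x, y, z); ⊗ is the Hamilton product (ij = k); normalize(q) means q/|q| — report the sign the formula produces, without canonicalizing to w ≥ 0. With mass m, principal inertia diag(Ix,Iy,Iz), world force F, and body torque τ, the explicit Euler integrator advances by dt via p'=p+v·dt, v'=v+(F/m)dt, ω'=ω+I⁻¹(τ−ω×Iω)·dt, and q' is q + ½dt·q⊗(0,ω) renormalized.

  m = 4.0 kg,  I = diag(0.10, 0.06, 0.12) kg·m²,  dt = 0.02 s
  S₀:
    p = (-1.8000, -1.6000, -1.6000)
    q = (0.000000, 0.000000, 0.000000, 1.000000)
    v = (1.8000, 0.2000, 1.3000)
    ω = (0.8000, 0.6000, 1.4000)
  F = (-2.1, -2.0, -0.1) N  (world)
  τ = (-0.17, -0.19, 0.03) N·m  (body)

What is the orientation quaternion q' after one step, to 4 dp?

q⊗(0,ω) = (-1.4000000, -0.6000000, 0.8000000, 0.0000000)
updated quaternion q' = (-0.0140, -0.0060, 0.0080, 0.9999)

q' = (-0.0140, -0.0060, 0.0080, 0.9999)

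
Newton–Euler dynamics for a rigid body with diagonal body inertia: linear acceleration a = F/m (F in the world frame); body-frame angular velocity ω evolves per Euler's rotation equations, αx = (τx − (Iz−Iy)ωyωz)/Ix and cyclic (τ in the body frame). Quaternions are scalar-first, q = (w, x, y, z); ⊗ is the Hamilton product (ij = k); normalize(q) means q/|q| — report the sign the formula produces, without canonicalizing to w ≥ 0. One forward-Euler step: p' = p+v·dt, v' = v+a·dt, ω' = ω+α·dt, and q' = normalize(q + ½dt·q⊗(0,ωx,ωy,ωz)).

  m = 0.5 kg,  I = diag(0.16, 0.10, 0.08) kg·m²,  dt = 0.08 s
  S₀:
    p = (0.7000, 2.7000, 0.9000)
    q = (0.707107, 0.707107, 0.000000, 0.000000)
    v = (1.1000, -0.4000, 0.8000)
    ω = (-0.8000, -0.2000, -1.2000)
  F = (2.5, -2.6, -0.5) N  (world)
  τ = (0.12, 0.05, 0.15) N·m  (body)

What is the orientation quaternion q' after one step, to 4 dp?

q' = (0.7285, 0.6833, 0.0282, -0.0395)

q⊗(0,ω) = (0.5656856, -0.5656856, 0.7071070, -0.9899498)
q' = normalize(q + ½dt·q⊗(0,ω)) = (0.7285, 0.6833, 0.0282, -0.0395)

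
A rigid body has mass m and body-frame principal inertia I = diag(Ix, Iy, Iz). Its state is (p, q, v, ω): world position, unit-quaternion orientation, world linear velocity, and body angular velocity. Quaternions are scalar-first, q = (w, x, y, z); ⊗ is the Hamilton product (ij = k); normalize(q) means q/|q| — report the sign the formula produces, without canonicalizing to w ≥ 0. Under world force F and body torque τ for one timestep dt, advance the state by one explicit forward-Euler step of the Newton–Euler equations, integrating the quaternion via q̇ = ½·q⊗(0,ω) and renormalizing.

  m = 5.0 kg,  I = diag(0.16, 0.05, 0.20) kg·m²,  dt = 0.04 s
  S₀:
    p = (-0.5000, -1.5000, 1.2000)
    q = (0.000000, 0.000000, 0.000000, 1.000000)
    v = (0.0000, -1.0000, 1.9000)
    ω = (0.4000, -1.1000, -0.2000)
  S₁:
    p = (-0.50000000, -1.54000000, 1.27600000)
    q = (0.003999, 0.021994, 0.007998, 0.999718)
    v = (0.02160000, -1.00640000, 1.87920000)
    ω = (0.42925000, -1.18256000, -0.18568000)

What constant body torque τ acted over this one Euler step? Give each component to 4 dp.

τ = (0.1500, -0.1000, 0.1200)

rate change Δω = (0.02925000, -0.08256000, 0.01432000)
ω₀×(Iω₀) = (0.0330, 0.0032, 0.0484)
I·α + gyro = (0.1500, -0.1000, 0.1200)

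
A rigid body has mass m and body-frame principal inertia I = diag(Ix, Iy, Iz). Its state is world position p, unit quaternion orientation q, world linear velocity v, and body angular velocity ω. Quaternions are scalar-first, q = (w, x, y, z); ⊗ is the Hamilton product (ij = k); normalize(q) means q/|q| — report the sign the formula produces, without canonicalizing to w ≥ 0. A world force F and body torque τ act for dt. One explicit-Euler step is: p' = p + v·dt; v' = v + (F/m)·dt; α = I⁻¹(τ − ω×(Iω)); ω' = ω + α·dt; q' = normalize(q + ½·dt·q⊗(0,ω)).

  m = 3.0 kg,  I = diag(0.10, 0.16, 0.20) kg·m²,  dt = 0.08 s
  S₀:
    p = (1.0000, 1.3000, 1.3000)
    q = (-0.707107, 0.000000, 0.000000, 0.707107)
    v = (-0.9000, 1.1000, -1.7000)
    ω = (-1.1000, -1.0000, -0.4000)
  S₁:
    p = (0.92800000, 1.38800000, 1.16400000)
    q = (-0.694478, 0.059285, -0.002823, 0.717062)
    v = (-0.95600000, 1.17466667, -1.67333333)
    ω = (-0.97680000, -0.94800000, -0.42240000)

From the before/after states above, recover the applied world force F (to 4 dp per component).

F = (-2.1000, 2.8000, 1.0000)

v₁ − v₀ = (-0.05600000, 0.07466667, 0.02666667)
F = m·Δv/dt = (-2.1000, 2.8000, 1.0000)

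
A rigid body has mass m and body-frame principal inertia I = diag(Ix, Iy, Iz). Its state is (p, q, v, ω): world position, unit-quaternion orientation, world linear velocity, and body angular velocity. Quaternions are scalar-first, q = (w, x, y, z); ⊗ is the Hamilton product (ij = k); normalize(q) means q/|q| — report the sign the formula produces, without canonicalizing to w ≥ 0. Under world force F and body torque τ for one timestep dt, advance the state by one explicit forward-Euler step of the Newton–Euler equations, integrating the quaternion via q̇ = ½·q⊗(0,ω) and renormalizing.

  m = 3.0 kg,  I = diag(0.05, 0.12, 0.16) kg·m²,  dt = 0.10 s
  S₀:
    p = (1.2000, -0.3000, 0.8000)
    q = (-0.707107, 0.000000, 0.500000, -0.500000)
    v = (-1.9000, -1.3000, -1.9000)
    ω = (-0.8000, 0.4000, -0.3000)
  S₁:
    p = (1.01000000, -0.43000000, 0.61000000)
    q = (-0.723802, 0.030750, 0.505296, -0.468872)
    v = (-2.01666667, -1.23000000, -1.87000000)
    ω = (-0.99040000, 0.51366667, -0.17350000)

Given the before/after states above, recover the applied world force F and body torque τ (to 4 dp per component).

v₁ − v₀ = (-0.11666667, 0.07000000, 0.03000000)
m·(v₁−v₀)/dt = (-3.5000, 2.1000, 0.9000)
rate change Δω = (-0.19040000, 0.11366667, 0.12650000)
precession coupling = (-0.0048, -0.0264, -0.0224)
I·α + gyro = (-0.1000, 0.1100, 0.1800)

F = (-3.5000, 2.1000, 0.9000)
τ = (-0.1000, 0.1100, 0.1800)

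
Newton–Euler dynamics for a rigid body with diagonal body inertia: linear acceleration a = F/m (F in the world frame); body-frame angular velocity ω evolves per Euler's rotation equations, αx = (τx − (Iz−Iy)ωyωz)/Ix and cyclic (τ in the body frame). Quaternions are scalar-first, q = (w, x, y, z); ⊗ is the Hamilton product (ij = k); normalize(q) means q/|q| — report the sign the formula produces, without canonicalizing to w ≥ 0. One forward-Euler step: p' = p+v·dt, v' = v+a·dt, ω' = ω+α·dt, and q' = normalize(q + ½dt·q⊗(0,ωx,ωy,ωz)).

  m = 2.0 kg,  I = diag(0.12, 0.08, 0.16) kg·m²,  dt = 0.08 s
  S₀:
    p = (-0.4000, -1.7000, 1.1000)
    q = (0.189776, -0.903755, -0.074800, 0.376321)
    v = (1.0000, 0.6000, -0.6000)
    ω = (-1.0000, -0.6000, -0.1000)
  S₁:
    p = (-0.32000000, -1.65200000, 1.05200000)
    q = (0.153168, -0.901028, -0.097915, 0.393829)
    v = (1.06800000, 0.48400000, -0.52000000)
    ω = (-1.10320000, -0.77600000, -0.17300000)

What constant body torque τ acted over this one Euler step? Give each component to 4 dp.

τ = (-0.1500, -0.1800, -0.1700)

ω₁ − ω₀ = (-0.10320000, -0.17600000, -0.07300000)
precession coupling = (0.0048, -0.0040, -0.0240)
I·α + gyro = (-0.1500, -0.1800, -0.1700)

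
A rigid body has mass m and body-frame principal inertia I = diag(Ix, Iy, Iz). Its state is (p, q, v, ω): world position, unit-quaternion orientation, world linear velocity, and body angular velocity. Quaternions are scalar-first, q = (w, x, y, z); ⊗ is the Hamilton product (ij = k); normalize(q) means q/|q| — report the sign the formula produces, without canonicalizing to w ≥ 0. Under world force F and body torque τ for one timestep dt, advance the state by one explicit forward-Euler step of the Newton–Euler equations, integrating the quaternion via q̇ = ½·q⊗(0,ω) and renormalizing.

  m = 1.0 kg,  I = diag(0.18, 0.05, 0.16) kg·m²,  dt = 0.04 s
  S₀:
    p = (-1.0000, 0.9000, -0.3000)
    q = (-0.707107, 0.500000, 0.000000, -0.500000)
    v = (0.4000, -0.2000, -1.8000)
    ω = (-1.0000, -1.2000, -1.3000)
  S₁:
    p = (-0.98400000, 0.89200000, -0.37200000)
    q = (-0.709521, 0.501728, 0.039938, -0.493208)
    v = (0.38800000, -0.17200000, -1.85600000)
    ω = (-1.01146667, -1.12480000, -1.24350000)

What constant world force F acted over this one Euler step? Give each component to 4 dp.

F = (-0.3000, 0.7000, -1.4000)

v₁ − v₀ = (-0.01200000, 0.02800000, -0.05600000)
m·(v₁−v₀)/dt = (-0.3000, 0.7000, -1.4000)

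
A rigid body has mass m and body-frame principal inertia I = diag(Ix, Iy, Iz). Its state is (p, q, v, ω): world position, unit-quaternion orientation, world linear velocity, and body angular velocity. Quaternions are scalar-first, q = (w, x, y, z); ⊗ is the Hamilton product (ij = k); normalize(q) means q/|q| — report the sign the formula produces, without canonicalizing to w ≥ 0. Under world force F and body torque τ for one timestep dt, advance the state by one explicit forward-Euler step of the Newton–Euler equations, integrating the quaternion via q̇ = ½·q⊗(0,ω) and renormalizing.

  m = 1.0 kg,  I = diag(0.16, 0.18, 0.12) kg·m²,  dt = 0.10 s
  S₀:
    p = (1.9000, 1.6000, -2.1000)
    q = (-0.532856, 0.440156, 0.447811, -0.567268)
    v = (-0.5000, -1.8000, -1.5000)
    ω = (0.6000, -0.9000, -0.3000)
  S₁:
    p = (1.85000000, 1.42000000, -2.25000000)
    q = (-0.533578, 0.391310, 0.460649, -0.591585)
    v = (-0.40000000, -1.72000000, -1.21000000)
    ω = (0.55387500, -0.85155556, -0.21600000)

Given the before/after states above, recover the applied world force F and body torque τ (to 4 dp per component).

F = (1.0000, 0.8000, 2.9000)
τ = (-0.0900, 0.0800, 0.0900)

velocity change Δv = (0.10000000, 0.08000000, 0.29000000)
F = m·Δv/dt = (1.0000, 0.8000, 2.9000)
rate change Δω = (-0.04612500, 0.04844444, 0.08400000)
gyro term ω₀×Iω₀ = (-0.0162, -0.0072, -0.0108)
τ = I·(Δω/dt) + ω₀×(Iω₀) = (-0.0900, 0.0800, 0.0900)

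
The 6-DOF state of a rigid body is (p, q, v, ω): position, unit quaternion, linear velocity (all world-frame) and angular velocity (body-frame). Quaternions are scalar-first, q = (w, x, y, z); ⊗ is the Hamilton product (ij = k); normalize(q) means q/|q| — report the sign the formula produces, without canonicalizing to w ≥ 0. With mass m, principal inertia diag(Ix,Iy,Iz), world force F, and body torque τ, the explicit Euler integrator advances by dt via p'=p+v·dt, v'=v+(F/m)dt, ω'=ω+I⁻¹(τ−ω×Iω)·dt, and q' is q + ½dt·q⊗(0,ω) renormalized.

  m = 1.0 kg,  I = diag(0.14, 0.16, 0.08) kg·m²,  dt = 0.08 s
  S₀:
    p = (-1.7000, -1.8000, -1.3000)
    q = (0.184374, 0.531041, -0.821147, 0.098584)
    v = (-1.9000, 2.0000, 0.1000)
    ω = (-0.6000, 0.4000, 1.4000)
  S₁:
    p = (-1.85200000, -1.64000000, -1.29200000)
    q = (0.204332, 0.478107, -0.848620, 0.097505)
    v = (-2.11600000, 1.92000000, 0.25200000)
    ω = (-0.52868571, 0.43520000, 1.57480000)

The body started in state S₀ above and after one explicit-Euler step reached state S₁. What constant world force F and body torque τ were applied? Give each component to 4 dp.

Δω = ω₁−ω₀ = (0.07131429, 0.03520000, 0.17480000)
applied torque τ = (0.0800, 0.0200, 0.1700)
velocity change Δv = (-0.21600000, -0.08000000, 0.15200000)
m·(v₁−v₀)/dt = (-2.7000, -1.0000, 1.9000)

F = (-2.7000, -1.0000, 1.9000)
τ = (0.0800, 0.0200, 0.1700)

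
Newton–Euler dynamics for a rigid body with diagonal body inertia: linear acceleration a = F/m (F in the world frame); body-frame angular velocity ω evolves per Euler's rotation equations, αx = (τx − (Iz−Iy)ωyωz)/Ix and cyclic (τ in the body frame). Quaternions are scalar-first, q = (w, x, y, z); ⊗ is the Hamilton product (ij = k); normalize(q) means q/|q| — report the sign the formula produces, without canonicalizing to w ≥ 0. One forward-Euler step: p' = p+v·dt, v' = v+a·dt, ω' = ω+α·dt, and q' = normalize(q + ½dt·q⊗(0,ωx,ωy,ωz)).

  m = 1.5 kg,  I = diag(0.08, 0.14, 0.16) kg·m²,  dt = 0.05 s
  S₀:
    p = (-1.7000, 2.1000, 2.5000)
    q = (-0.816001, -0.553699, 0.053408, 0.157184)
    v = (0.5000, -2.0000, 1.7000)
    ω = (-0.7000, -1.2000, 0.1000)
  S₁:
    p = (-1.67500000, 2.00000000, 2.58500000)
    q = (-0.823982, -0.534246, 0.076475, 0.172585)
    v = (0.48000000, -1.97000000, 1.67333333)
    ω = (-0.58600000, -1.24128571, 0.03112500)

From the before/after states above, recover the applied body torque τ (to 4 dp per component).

rate change Δω = (0.11400000, -0.04128571, -0.06887500)
gyro term ω₀×Iω₀ = (-0.0024, 0.0056, 0.0504)
τ = I·(Δω/dt) + ω₀×(Iω₀) = (0.1800, -0.1100, -0.1700)

τ = (0.1800, -0.1100, -0.1700)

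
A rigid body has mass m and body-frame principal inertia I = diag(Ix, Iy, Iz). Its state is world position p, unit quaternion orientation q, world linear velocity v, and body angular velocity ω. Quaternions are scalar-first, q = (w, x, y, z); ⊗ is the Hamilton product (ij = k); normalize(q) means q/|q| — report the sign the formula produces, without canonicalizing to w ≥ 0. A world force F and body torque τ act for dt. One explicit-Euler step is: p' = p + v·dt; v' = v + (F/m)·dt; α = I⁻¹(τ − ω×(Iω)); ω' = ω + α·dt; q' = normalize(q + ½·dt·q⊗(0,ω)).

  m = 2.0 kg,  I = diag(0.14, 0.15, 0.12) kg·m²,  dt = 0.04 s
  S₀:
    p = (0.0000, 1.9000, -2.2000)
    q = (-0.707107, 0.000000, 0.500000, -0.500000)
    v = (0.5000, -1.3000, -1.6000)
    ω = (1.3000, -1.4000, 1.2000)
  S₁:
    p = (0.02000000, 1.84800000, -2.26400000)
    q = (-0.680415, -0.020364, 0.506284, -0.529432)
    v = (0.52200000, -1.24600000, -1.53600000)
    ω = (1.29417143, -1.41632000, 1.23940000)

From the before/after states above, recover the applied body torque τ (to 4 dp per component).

rate change Δω = (-0.00582857, -0.01632000, 0.03940000)
precession coupling = (0.0504, 0.0312, -0.0182)
applied torque τ = (0.0300, -0.0300, 0.1000)

τ = (0.0300, -0.0300, 0.1000)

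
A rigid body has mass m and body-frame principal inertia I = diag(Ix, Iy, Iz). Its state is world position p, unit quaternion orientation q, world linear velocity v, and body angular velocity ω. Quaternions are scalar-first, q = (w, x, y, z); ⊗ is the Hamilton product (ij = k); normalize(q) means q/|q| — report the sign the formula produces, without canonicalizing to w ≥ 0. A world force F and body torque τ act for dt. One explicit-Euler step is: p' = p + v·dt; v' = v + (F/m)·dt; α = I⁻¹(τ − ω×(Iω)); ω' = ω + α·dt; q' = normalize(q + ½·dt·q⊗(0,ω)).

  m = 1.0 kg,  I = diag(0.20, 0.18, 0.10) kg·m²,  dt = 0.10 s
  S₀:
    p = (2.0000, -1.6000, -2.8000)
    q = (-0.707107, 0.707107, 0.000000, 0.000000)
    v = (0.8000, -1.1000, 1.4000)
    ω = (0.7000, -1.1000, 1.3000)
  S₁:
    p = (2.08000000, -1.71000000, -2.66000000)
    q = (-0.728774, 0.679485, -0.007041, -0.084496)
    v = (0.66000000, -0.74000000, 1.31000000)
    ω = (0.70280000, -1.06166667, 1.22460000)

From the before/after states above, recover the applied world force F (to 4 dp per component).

F = (-1.4000, 3.6000, -0.9000)

velocity change Δv = (-0.14000000, 0.36000000, -0.09000000)
F = m·Δv/dt = (-1.4000, 3.6000, -0.9000)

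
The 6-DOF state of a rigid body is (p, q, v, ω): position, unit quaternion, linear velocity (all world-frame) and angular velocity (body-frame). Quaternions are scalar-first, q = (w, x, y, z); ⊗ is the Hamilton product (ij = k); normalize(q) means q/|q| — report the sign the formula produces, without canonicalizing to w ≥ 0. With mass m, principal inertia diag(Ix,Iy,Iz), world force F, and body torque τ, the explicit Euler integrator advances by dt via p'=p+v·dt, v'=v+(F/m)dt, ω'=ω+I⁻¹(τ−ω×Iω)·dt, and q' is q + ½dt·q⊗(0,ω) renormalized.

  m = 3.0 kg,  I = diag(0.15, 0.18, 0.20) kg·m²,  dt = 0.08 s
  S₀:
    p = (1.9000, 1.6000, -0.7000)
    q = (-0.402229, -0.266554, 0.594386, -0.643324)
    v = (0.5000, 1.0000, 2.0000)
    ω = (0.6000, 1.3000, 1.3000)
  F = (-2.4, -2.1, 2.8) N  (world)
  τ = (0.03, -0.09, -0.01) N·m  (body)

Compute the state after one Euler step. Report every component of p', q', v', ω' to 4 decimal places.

p' = (1.9400, 1.6800, -0.5400)
q' = (-0.3921, -0.2112, 0.5702, -0.6903)
v' = (0.4360, 0.9440, 2.0747)
ω' = (0.5980, 1.2773, 1.2866)

precession coupling ω×(Iω) = (0.0338, -0.0390, 0.0234)
α = I⁻¹(τ − ω×Iω) = (-0.0253, -0.2833, -0.1670)
new body rate ω' = (0.5980, 1.2773, 1.2866)
Hamilton product q⊗(0,ω) = (0.2235518, 1.3676856, -0.5623719, -1.2260495)
q' = normalize(q + ½dt·q⊗(0,ω)) = (-0.3921, -0.2112, 0.5702, -0.6903)
linear accel F/m = (-0.8000, -0.7000, 0.9333)
p + v·dt = (1.9400, 1.6800, -0.5400)
new velocity v' = (0.4360, 0.9440, 2.0747)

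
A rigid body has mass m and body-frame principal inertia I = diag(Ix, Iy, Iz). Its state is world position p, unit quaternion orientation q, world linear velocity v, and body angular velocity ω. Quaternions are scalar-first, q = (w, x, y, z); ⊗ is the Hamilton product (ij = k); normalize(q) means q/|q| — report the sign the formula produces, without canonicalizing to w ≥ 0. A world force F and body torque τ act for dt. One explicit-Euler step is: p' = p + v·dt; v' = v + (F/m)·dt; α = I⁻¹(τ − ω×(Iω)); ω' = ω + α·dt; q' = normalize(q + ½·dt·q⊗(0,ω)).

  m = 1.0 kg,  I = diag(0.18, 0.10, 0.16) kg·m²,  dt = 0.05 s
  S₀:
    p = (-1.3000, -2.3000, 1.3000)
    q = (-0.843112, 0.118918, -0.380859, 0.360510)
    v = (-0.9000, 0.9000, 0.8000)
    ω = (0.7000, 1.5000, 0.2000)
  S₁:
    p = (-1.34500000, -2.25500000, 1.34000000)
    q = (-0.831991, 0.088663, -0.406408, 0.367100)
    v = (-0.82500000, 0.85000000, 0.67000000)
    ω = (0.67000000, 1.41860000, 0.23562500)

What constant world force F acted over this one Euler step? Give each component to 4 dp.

F = (1.5000, -1.0000, -2.6000)

Δv = v₁−v₀ = (0.07500000, -0.05000000, -0.13000000)
F = m·Δv/dt = (1.5000, -1.0000, -2.6000)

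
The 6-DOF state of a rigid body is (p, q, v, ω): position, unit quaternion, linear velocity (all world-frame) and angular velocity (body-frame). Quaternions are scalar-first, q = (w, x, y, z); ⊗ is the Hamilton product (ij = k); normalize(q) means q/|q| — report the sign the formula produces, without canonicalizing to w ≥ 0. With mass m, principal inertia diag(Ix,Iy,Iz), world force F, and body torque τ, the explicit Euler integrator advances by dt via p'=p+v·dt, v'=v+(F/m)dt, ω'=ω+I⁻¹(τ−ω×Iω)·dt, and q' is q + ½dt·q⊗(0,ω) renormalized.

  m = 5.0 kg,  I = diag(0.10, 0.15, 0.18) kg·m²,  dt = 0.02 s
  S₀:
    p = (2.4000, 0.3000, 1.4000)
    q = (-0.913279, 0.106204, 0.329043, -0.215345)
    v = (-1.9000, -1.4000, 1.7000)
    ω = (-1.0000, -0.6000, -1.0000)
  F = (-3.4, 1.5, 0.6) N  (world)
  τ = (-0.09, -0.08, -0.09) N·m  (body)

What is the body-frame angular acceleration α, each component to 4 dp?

gyro term ω×Iω = (0.0180, -0.0800, 0.0300)
angular accel α = (-1.0800, 0.0000, -0.6667)

α = (-1.0800, 0.0000, -0.6667)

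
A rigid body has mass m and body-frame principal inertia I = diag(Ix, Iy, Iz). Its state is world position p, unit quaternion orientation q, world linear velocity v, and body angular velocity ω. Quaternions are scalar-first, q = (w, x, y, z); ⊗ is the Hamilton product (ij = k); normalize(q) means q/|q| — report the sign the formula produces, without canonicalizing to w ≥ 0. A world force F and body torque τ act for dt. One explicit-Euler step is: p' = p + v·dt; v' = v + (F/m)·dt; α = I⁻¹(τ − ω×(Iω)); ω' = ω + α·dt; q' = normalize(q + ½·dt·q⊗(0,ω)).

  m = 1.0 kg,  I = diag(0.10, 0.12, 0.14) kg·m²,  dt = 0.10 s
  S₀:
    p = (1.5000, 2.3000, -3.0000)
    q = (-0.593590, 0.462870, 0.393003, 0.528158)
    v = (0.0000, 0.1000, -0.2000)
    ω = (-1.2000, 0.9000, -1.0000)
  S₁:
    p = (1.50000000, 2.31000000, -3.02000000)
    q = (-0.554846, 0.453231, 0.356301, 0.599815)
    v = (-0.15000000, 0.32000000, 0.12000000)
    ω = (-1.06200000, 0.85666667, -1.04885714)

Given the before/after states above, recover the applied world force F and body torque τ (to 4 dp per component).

F = (-1.5000, 2.2000, 3.2000)
τ = (0.1200, -0.1000, -0.0900)

Δv = v₁−v₀ = (-0.15000000, 0.22000000, 0.32000000)
F = m·Δv/dt = (-1.5000, 2.2000, 3.2000)
rate change Δω = (0.13800000, -0.04333333, -0.04885714)
applied torque τ = (0.1200, -0.1000, -0.0900)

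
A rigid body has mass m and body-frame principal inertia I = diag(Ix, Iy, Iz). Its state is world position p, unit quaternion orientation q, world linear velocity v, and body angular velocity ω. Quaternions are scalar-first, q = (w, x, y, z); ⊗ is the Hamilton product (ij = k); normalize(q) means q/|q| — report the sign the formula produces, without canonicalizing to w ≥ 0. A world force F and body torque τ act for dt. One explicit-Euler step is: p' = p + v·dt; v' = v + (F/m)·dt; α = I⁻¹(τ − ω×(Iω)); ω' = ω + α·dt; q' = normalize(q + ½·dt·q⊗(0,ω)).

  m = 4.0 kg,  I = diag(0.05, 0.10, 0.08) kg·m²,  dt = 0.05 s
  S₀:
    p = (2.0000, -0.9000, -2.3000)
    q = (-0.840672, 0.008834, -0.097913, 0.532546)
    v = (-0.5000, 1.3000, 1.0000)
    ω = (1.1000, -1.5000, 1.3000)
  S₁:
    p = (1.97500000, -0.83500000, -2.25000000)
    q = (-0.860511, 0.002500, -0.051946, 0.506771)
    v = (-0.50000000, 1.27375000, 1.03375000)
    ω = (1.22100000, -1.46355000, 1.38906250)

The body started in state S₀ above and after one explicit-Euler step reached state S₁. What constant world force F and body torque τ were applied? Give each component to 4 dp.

Δω = ω₁−ω₀ = (0.12100000, 0.03645000, 0.08906250)
τ = I·(Δω/dt) + ω₀×(Iω₀) = (0.1600, 0.0300, 0.0600)
velocity change Δv = (0.00000000, -0.02625000, 0.03375000)
m·(v₁−v₀)/dt = (0.0000, -2.1000, 2.7000)

F = (0.0000, -2.1000, 2.7000)
τ = (0.1600, 0.0300, 0.0600)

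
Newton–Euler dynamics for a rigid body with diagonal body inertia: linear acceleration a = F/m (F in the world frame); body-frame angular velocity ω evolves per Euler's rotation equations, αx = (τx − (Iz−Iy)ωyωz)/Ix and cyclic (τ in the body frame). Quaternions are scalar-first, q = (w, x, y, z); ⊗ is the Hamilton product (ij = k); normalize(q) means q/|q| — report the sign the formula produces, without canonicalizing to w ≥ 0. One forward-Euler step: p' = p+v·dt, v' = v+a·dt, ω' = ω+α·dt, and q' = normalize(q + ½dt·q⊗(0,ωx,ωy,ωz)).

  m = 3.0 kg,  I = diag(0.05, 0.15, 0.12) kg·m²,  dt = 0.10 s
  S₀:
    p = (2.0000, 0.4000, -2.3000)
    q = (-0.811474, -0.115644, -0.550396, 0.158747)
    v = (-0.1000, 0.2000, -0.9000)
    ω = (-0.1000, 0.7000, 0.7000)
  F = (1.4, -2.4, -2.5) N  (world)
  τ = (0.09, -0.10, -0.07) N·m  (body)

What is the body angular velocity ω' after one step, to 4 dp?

ω×(Iω) gyroscopic = (-0.0147, 0.0049, -0.0070)
angular accel α = (2.0940, -0.6993, -0.5250)
ω + α·dt = (0.1094, 0.6301, 0.6475)

ω' = (0.1094, 0.6301, 0.6475)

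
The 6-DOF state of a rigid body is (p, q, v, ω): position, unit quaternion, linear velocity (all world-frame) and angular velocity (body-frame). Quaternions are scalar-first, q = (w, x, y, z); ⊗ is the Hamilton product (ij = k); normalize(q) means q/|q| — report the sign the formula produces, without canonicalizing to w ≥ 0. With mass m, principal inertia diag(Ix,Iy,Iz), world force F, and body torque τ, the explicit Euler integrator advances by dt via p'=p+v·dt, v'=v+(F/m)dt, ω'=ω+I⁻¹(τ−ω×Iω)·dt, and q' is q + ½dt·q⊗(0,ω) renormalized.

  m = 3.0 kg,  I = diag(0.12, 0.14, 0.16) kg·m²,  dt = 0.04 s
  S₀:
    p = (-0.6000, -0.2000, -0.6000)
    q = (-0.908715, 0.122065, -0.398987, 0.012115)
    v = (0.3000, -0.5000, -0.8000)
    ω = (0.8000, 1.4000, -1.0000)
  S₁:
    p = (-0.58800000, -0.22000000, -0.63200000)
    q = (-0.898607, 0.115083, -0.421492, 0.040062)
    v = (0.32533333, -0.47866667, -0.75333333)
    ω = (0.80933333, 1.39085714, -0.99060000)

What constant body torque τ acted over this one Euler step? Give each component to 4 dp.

τ = (0.0000, 0.0000, 0.0600)

ω₁ − ω₀ = (0.00933333, -0.00914286, 0.00940000)
applied torque τ = (0.0000, 0.0000, 0.0600)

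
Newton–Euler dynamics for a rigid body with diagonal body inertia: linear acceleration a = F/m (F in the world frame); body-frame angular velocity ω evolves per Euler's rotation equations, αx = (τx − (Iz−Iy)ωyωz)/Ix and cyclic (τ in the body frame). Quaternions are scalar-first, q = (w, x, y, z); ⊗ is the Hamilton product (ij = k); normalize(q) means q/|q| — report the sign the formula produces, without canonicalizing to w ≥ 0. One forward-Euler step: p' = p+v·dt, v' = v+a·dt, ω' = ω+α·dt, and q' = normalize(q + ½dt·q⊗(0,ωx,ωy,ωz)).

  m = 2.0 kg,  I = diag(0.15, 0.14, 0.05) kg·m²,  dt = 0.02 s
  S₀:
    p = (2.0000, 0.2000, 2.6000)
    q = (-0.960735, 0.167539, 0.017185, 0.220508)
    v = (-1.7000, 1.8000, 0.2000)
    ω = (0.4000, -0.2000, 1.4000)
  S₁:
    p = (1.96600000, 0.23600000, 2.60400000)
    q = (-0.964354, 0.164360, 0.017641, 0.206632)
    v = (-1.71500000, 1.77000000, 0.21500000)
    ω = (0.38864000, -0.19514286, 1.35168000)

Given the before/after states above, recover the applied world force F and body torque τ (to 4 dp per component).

F = (-1.5000, -3.0000, 1.5000)
τ = (-0.0600, 0.0900, -0.1200)

Δv = v₁−v₀ = (-0.01500000, -0.03000000, 0.01500000)
applied force F = (-1.5000, -3.0000, 1.5000)
ω₁ − ω₀ = (-0.01136000, 0.00485714, -0.04832000)
ω₀×(Iω₀) = (0.0252, 0.0560, 0.0008)
I·α + gyro = (-0.0600, 0.0900, -0.1200)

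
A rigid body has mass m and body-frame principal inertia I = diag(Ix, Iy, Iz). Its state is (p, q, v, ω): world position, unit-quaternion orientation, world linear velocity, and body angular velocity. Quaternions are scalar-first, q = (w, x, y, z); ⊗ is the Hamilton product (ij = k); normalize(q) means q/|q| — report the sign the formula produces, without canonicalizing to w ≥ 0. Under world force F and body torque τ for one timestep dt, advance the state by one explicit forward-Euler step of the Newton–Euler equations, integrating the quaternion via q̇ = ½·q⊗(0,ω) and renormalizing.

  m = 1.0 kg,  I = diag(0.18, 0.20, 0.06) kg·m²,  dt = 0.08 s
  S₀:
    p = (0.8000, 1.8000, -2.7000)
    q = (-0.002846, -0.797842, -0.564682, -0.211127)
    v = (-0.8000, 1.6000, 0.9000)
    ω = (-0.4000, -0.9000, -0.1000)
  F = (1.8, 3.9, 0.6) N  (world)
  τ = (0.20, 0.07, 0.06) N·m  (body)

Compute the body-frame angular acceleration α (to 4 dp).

α = (1.1811, 0.3260, 0.8800)

gyro term ω×Iω = (-0.0126, 0.0048, 0.0072)
(τ − ω×Iω)/I = (1.1811, 0.3260, 0.8800)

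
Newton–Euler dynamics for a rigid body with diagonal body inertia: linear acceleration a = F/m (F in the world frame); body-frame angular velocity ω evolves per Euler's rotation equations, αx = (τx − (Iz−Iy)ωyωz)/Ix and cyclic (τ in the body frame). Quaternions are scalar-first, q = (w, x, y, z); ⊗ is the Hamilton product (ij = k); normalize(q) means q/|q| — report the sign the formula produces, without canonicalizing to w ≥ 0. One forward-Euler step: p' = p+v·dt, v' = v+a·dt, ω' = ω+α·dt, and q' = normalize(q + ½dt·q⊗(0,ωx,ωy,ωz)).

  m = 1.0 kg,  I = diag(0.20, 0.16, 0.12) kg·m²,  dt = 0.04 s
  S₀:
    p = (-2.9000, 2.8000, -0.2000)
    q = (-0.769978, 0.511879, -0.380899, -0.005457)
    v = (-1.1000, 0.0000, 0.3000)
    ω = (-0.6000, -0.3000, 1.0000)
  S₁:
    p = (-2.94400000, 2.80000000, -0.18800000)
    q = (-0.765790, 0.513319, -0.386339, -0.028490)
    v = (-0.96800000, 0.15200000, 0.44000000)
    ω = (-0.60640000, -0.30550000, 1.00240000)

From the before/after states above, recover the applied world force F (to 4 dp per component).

F = (3.3000, 3.8000, 3.5000)

Δv = v₁−v₀ = (0.13200000, 0.15200000, 0.14000000)
F = m·Δv/dt = (3.3000, 3.8000, 3.5000)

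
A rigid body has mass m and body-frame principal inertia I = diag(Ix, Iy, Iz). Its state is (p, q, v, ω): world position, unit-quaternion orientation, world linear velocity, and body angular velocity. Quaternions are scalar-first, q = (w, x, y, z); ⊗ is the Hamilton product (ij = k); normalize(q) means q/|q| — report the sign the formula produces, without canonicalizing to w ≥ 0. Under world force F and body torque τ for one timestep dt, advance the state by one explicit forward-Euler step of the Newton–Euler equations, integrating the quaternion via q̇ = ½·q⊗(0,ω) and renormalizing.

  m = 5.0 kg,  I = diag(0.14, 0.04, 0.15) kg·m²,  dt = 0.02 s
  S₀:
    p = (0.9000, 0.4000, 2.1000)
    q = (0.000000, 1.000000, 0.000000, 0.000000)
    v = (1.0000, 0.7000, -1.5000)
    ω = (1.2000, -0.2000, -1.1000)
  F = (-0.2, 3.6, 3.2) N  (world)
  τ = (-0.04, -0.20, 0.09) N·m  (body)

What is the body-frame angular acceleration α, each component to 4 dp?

precession coupling ω×(Iω) = (0.0242, 0.0132, 0.0240)
angular accel α = (-0.4586, -5.3300, 0.4400)

α = (-0.4586, -5.3300, 0.4400)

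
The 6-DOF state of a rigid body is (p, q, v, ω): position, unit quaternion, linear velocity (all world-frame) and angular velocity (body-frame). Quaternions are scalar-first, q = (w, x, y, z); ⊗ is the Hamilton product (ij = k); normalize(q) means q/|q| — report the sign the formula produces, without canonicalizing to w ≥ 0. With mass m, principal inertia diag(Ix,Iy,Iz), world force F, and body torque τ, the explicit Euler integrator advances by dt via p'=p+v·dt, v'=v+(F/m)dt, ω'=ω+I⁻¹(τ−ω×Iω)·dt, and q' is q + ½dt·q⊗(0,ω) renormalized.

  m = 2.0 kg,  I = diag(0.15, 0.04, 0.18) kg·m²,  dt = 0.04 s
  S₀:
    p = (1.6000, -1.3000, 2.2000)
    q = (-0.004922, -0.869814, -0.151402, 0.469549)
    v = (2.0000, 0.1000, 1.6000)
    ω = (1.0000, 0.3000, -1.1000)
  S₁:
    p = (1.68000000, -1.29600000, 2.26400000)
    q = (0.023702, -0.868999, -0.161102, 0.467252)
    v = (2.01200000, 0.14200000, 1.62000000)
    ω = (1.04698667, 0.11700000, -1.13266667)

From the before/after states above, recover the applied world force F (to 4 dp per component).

Δv = v₁−v₀ = (0.01200000, 0.04200000, 0.02000000)
m·(v₁−v₀)/dt = (0.6000, 2.1000, 1.0000)

F = (0.6000, 2.1000, 1.0000)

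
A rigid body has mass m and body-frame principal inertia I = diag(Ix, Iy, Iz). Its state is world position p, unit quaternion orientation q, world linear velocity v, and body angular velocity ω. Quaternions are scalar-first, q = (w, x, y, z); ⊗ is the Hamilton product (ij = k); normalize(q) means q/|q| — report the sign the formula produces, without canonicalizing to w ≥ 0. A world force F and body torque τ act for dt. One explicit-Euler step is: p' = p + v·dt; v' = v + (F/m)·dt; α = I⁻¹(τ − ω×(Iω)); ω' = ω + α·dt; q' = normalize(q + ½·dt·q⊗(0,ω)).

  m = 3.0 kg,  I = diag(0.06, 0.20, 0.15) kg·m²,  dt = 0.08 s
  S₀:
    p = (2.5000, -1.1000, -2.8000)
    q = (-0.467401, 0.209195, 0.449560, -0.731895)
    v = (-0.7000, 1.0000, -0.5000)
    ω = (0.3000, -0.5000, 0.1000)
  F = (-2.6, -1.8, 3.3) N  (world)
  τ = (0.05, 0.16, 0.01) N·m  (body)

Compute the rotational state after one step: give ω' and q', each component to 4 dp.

angular accel α = (0.7917, 0.8135, 0.2067)
ω + α·dt = (0.3633, -0.4349, 0.1165)
2q̇ = q⊗(0,ω) = (0.2352110, -0.4612118, -0.0067875, -0.2862056)
updated quaternion q' = (-0.4579, 0.1907, 0.4492, -0.7431)

ω' = (0.3633, -0.4349, 0.1165)
q' = (-0.4579, 0.1907, 0.4492, -0.7431)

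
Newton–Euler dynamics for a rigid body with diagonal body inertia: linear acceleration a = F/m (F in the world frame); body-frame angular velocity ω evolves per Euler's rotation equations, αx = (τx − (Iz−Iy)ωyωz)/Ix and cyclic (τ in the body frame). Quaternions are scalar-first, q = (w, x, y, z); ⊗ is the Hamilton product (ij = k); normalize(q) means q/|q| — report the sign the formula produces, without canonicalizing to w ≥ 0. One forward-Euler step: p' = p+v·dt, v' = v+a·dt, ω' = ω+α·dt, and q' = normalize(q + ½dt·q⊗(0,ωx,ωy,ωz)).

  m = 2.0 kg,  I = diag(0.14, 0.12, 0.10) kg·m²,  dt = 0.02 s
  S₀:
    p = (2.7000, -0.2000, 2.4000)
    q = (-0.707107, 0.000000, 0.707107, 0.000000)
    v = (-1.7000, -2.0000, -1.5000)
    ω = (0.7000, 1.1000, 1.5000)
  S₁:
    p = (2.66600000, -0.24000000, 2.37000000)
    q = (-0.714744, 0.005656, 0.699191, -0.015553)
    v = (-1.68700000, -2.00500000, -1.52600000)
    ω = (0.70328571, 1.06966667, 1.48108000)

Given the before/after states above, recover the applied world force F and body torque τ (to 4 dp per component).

Δv = v₁−v₀ = (0.01300000, -0.00500000, -0.02600000)
applied force F = (1.3000, -0.5000, -2.6000)
rate change Δω = (0.00328571, -0.03033333, -0.01892000)
precession coupling = (-0.0330, 0.0420, -0.0154)
applied torque τ = (-0.0100, -0.1400, -0.1100)

F = (1.3000, -0.5000, -2.6000)
τ = (-0.0100, -0.1400, -0.1100)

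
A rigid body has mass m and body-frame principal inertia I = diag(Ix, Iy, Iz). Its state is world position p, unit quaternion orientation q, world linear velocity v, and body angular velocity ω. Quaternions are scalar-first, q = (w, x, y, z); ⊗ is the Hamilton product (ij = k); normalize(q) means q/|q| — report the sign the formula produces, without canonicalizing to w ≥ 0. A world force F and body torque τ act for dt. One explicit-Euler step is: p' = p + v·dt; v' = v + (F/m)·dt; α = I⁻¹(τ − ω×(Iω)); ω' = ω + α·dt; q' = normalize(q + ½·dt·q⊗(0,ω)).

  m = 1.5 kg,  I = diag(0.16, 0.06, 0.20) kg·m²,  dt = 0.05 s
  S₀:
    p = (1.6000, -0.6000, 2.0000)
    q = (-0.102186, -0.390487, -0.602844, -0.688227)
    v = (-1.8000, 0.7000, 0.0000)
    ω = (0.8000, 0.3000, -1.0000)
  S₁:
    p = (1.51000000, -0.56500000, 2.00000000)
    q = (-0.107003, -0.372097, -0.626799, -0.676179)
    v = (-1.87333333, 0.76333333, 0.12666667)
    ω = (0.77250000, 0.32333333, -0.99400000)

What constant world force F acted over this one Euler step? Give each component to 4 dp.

v₁ − v₀ = (-0.07333333, 0.06333333, 0.12666667)
F = m·Δv/dt = (-2.2000, 1.9000, 3.8000)

F = (-2.2000, 1.9000, 3.8000)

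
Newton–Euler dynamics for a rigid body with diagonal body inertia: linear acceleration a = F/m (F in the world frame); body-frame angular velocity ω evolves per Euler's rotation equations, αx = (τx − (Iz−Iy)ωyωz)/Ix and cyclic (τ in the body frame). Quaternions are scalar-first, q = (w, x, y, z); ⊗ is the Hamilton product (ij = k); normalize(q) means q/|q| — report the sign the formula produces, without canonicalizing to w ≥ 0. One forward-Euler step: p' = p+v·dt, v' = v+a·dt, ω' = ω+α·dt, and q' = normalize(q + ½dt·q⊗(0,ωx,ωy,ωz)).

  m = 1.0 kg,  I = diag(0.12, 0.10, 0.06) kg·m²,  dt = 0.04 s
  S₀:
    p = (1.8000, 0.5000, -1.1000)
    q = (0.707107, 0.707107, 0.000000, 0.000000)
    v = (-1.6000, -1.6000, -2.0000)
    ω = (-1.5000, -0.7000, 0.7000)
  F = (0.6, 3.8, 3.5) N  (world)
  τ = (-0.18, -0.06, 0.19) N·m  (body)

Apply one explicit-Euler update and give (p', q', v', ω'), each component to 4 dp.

p' = (1.7360, 0.4360, -1.1800)
q' = (0.7278, 0.6855, -0.0198, 0.0000)
v' = (-1.5760, -1.4480, -1.8600)
ω' = (-1.5665, -0.6988, 0.8407)

gyro term ω×Iω = (0.0196, -0.0630, -0.0210)
angular accel α = (-1.6633, 0.0300, 3.5167)
ω' = ω + α·dt = (-1.5665, -0.6988, 0.8407)
q⊗(0,ω) = (1.0606605, -1.0606605, -0.9899498, 0.0000000)
q' = normalize(q + ½dt·q⊗(0,ω)) = (0.7278, 0.6855, -0.0198, 0.0000)
p' = p + v·dt = (1.7360, 0.4360, -1.1800)
v' = v + a·dt = (-1.5760, -1.4480, -1.8600)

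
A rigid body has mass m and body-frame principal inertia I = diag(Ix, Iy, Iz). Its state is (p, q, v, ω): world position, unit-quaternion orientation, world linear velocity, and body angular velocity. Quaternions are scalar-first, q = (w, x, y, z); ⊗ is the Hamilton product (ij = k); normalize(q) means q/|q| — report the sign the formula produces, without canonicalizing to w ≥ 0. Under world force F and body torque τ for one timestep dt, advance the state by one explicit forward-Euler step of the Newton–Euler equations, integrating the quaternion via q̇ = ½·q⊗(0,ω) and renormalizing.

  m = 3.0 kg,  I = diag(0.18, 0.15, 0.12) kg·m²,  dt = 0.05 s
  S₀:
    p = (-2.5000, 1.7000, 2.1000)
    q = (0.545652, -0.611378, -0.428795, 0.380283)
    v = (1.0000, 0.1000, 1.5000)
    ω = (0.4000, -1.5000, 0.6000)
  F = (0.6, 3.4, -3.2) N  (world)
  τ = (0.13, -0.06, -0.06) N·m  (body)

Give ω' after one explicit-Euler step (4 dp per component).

ω' = (0.4286, -1.5248, 0.5675)

precession coupling ω×(Iω) = (0.0270, 0.0144, 0.0180)
α = I⁻¹(τ − ω×Iω) = (0.5722, -0.4960, -0.6500)
ω' = ω + α·dt = (0.4286, -1.5248, 0.5675)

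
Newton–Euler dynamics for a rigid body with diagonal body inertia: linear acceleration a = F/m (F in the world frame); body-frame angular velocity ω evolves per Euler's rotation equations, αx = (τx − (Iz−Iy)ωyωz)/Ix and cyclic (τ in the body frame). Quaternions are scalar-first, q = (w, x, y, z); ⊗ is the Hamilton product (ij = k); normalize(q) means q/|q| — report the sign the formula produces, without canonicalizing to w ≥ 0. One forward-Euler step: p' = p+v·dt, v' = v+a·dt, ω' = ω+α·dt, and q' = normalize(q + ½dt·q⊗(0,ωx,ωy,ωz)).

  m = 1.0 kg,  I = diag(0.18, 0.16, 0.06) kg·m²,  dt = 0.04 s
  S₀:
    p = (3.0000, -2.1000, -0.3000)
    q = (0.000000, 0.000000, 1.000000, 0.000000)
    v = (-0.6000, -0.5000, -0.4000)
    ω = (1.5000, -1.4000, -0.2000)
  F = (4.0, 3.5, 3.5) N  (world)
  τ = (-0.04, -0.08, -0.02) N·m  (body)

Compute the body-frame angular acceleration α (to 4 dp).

gyro term ω×Iω = (-0.0280, -0.0360, 0.0420)
angular accel α = (-0.0667, -0.2750, -1.0333)

α = (-0.0667, -0.2750, -1.0333)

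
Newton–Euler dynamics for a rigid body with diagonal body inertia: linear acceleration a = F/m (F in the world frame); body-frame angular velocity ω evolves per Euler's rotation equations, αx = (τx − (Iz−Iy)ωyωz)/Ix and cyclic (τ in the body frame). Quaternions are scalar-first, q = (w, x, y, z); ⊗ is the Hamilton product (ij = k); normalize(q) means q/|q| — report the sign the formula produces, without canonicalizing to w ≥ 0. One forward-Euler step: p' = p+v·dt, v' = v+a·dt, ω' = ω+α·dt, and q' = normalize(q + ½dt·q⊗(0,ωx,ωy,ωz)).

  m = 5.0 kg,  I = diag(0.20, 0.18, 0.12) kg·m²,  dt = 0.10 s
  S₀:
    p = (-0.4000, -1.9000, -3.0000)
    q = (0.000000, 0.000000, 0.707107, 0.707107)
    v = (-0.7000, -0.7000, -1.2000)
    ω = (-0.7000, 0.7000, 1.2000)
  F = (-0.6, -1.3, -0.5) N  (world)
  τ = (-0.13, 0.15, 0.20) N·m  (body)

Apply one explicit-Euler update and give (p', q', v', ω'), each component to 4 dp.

a = (-0.1200, -0.2600, -0.1000)
p' = p + v·dt = (-0.4700, -1.9700, -3.1200)
v' = v + a·dt = (-0.7120, -0.7260, -1.2100)
(τ − ω×Iω)/I = (-0.3980, 1.2067, 1.5850)
ω + α·dt = (-0.7398, 0.8207, 1.3585)
2q̇ = q⊗(0,ω) = (-1.3435033, 0.3535535, -0.4949749, 0.4949749)
q' = normalize(q + ½dt·q⊗(0,ω)) = (-0.0670, 0.0176, 0.6803, 0.7297)

p' = (-0.4700, -1.9700, -3.1200)
q' = (-0.0670, 0.0176, 0.6803, 0.7297)
v' = (-0.7120, -0.7260, -1.2100)
ω' = (-0.7398, 0.8207, 1.3585)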